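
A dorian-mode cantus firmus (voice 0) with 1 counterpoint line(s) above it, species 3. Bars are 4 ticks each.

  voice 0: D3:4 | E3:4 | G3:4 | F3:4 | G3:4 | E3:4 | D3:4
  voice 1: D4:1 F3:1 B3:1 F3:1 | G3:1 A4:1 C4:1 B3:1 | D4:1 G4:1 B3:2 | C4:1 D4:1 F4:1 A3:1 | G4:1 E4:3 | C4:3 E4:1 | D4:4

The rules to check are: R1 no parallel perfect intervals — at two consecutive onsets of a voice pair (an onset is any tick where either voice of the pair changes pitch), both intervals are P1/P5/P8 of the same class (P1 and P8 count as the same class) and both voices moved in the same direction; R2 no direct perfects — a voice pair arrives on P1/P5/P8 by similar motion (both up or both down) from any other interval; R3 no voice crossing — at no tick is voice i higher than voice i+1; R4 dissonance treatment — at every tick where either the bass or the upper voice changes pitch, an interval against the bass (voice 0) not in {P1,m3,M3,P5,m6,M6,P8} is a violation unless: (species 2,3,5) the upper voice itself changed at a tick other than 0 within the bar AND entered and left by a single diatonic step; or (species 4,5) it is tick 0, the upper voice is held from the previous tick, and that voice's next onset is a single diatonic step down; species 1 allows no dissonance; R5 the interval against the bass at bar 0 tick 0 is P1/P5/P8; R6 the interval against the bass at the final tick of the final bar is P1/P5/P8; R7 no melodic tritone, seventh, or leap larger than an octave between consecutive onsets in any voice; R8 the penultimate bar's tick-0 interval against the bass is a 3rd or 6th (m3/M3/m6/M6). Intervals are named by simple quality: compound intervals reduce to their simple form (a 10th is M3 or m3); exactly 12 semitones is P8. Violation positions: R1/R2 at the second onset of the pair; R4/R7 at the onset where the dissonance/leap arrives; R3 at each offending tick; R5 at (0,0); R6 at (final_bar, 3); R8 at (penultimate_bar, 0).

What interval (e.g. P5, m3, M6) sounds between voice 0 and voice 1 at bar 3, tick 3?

M3

voice 0=F3 voice 1=A3 -> M3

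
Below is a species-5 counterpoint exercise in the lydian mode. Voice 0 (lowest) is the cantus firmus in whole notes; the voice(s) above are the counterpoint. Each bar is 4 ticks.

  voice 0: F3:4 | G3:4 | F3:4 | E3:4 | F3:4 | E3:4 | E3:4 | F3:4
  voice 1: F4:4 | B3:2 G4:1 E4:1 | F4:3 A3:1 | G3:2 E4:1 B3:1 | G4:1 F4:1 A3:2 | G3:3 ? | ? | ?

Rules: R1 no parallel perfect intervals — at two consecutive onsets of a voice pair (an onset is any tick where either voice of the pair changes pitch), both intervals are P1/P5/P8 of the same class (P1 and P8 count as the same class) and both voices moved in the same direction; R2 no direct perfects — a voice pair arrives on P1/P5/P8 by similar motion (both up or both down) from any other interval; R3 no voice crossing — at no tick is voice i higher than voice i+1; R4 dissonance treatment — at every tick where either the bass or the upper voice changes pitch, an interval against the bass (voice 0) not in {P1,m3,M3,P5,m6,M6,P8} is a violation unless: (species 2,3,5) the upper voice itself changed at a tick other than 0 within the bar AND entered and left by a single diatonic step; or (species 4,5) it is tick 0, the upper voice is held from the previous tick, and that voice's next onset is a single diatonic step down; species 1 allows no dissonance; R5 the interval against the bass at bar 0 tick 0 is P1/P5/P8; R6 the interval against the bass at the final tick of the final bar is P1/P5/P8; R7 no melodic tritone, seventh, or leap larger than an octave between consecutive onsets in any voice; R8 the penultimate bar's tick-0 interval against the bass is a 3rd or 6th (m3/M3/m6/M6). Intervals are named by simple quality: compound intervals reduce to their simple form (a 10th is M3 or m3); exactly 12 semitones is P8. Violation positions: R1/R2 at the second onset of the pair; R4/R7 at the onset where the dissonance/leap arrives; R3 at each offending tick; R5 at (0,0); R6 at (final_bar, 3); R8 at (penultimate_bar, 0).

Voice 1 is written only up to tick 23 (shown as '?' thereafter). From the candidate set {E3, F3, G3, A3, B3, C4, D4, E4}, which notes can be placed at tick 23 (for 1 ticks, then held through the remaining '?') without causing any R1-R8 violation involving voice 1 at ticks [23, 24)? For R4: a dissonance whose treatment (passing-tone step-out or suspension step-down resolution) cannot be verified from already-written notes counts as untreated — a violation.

E3: legal
F3: violates R4
G3: legal
A3: violates R4
B3: legal
C4: legal
D4: violates R4
E4: legal

{B3, C4, E3, E4, G3}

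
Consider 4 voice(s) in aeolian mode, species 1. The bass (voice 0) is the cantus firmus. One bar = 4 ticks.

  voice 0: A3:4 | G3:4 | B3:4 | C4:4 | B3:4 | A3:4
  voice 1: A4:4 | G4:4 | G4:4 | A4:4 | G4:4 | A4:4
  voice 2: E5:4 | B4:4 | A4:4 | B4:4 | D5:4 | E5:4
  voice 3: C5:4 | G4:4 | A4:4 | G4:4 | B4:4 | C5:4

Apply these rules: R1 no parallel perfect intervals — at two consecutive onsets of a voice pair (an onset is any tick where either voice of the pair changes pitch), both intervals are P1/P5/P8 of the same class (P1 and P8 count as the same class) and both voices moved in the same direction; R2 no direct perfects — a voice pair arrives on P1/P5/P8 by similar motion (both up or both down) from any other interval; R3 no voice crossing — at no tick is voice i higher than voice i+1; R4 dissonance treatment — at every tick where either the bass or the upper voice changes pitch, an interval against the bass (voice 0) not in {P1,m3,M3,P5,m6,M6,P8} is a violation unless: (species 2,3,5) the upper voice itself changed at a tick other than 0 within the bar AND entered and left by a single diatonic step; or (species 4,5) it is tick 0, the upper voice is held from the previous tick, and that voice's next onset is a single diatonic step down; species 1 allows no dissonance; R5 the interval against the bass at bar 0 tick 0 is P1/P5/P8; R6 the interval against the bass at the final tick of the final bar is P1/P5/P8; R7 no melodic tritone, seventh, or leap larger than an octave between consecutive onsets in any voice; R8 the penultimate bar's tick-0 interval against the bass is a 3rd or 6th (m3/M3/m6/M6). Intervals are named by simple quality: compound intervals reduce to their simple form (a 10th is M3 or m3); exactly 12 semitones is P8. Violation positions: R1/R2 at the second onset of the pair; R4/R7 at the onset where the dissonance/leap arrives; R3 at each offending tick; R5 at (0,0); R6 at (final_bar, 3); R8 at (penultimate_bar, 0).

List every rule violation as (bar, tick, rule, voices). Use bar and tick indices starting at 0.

(0, 0, R3, (2, 3))
(0, 0, R5, (0, 3))
(0, 1, R3, (2, 3))
(0, 2, R3, (2, 3))
(0, 3, R3, (2, 3))
(1, 0, R1, (0, 1))
(1, 0, R2, (0, 3))
(1, 0, R2, (1, 3))
(1, 0, R3, (2, 3))
(1, 1, R3, (2, 3))
(1, 2, R3, (2, 3))
(1, 3, R3, (2, 3))
(2, 0, R4, (0, 2))
(2, 0, R4, (0, 3))
(3, 0, R3, (2, 3))
(3, 0, R4, (0, 2))
(3, 1, R3, (2, 3))
(3, 2, R3, (2, 3))
(3, 3, R3, (2, 3))
(4, 0, R3, (2, 3))
(4, 0, R8, (0, 3))
(4, 1, R3, (2, 3))
(4, 2, R3, (2, 3))
(4, 3, R3, (2, 3))
(5, 0, R1, (1, 2))
(5, 0, R3, (2, 3))
(5, 1, R3, (2, 3))
(5, 2, R3, (2, 3))
(5, 3, R3, (2, 3))
(5, 3, R6, (0, 3))

bar 0: v0=A3 v1=A4 v2=E5 v3=C5 downbeat m3
bar 1: v0=G3 v1=G4 v2=B4 v3=G4 downbeat P8
bar 2: v0=B3 v1=G4 v2=A4 v3=A4 downbeat m7
bar 3: v0=C4 v1=A4 v2=B4 v3=G4 downbeat P5
bar 4: v0=B3 v1=G4 v2=D5 v3=B4 downbeat P8
bar 5: v0=A3 v1=A4 v2=E5 v3=C5 downbeat m3
  -> R3 @ bar 0 tick 0 v(2, 3): E5 above C5
  -> R5 @ bar 0 tick 0 v(0, 3): opens on m3
  -> R3 @ bar 0 tick 1 v(2, 3): E5 above C5
  -> R3 @ bar 0 tick 2 v(2, 3): E5 above C5
  -> R3 @ bar 0 tick 3 v(2, 3): E5 above C5
  -> R1 @ bar 1 tick 0 v(0, 1): A3/A4 P8 -> G3/G4 P8 similar
  -> R2 @ bar 1 tick 0 v(0, 3): A3/C5 m3 -> G3/G4 P8 similar
  -> R2 @ bar 1 tick 0 v(1, 3): A4/C5 m3 -> G4/G4 P1 similar
  -> R3 @ bar 1 tick 0 v(2, 3): B4 above G4
  -> R3 @ bar 1 tick 1 v(2, 3): B4 above G4
  -> R3 @ bar 1 tick 2 v(2, 3): B4 above G4
  -> R3 @ bar 1 tick 3 v(2, 3): B4 above G4
  -> R4 @ bar 2 tick 0 v(0, 2): B3/A4 m7 untreated
  -> R4 @ bar 2 tick 0 v(0, 3): B3/A4 m7 untreated
  -> R3 @ bar 3 tick 0 v(2, 3): B4 above G4
  -> R4 @ bar 3 tick 0 v(0, 2): C4/B4 M7 untreated
  -> R3 @ bar 3 tick 1 v(2, 3): B4 above G4
  -> R3 @ bar 3 tick 2 v(2, 3): B4 above G4
  -> R3 @ bar 3 tick 3 v(2, 3): B4 above G4
  -> R3 @ bar 4 tick 0 v(2, 3): D5 above B4
  -> R8 @ bar 4 tick 0 v(0, 3): penult P8 not 3rd/6th
  -> R3 @ bar 4 tick 1 v(2, 3): D5 above B4
  -> R3 @ bar 4 tick 2 v(2, 3): D5 above B4
  -> R3 @ bar 4 tick 3 v(2, 3): D5 above B4
  -> R1 @ bar 5 tick 0 v(1, 2): G4/D5 P5 -> A4/E5 P5 similar
  -> R3 @ bar 5 tick 0 v(2, 3): E5 above C5
  -> R3 @ bar 5 tick 1 v(2, 3): E5 above C5
  -> R3 @ bar 5 tick 2 v(2, 3): E5 above C5
  -> R3 @ bar 5 tick 3 v(2, 3): E5 above C5
  -> R6 @ bar 5 tick 3 v(0, 3): closes on m3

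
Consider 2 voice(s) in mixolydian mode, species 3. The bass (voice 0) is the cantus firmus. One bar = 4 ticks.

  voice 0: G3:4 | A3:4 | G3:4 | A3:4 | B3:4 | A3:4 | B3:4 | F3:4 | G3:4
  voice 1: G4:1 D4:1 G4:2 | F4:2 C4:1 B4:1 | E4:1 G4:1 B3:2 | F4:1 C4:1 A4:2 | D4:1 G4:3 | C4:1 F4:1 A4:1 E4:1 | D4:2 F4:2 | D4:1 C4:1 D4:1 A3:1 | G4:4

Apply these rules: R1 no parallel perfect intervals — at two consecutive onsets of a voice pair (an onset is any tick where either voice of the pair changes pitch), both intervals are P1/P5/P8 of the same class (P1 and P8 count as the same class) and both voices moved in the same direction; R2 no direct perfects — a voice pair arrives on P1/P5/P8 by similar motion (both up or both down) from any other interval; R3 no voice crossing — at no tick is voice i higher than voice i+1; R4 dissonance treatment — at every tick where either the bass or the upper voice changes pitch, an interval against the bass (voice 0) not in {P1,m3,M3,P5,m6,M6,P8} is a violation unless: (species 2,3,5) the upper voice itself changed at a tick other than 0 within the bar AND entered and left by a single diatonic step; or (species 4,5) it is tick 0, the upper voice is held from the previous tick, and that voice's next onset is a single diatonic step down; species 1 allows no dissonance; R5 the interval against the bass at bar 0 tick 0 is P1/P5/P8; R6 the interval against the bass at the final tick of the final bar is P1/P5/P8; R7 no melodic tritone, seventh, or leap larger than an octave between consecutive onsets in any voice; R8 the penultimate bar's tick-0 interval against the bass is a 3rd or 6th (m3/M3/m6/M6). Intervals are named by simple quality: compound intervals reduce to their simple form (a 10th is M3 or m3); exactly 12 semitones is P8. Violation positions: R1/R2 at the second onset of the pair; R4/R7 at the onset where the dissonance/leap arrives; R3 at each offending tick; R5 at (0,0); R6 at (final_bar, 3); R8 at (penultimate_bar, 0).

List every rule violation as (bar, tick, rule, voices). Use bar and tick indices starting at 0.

(1, 3, R4, (0, 1))
(1, 3, R7, (1,))
(3, 0, R7, (1,))
(6, 2, R4, (0, 1))
(7, 0, R7, (0,))
(8, 0, R2, (0, 1))
(8, 0, R7, (1,))

bar 0: v0=G3 v1=G4 downbeat P8
bar 1: v0=A3 v1=F4 downbeat m6
bar 2: v0=G3 v1=E4 downbeat M6
bar 3: v0=A3 v1=F4 downbeat m6
bar 4: v0=B3 v1=D4 downbeat m3
bar 5: v0=A3 v1=C4 downbeat m3
bar 6: v0=B3 v1=D4 downbeat m3
bar 7: v0=F3 v1=D4 downbeat M6
bar 8: v0=G3 v1=G4 downbeat P8
  -> R4 @ bar 1 tick 3 v(0, 1): A3/B4 M2 untreated
  -> R7 @ bar 1 tick 3 v(1,): C4->B4 leap 11st
  -> R7 @ bar 3 tick 0 v(1,): B3->F4 leap 6st
  -> R4 @ bar 6 tick 2 v(0, 1): B3/F4 TT untreated
  -> R7 @ bar 7 tick 0 v(0,): B3->F3 leap 6st
  -> R2 @ bar 8 tick 0 v(0, 1): F3/A3 M3 -> G3/G4 P8 similar
  -> R7 @ bar 8 tick 0 v(1,): A3->G4 leap 10st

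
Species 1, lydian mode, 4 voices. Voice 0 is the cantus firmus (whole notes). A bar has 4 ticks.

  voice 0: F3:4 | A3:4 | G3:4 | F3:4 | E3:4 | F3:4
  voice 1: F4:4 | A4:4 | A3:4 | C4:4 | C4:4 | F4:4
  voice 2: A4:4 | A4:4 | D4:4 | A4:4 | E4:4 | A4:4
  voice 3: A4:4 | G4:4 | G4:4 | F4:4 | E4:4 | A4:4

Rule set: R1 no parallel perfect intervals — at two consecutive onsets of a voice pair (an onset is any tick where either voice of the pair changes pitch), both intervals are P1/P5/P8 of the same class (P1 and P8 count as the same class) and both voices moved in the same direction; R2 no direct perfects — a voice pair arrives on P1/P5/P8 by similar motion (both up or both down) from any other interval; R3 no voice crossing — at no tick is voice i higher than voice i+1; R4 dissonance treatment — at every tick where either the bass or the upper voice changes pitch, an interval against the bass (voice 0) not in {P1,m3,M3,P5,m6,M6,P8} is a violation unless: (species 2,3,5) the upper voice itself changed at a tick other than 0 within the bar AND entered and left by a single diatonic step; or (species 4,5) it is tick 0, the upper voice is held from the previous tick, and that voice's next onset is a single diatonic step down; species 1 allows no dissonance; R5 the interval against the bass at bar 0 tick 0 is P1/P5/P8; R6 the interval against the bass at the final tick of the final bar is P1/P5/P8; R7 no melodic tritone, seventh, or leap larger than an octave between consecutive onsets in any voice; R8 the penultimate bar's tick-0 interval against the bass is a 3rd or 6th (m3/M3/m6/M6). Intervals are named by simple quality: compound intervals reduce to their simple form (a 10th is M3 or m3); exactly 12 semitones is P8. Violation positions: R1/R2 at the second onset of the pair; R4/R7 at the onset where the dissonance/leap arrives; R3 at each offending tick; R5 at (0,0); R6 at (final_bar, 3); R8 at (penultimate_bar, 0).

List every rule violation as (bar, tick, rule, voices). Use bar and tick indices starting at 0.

(0, 0, R5, (0, 2))
(0, 0, R5, (0, 3))
(1, 0, R1, (0, 1))
(1, 0, R3, (2, 3))
(1, 0, R4, (0, 3))
(1, 1, R3, (2, 3))
(1, 2, R3, (2, 3))
(1, 3, R3, (2, 3))
(2, 0, R2, (0, 2))
(2, 0, R4, (0, 1))
(3, 0, R1, (0, 3))
(3, 0, R3, (2, 3))
(3, 1, R3, (2, 3))
(3, 2, R3, (2, 3))
(3, 3, R3, (2, 3))
(4, 0, R1, (0, 3))
(4, 0, R2, (0, 2))
(4, 0, R2, (2, 3))
(4, 0, R8, (0, 2))
(4, 0, R8, (0, 3))
(5, 0, R1, (2, 3))
(5, 0, R2, (0, 1))
(5, 3, R6, (0, 2))
(5, 3, R6, (0, 3))

bar 0: v0=F3 v1=F4 v2=A4 v3=A4 downbeat M3
bar 1: v0=A3 v1=A4 v2=A4 v3=G4 downbeat m7
bar 2: v0=G3 v1=A3 v2=D4 v3=G4 downbeat P8
bar 3: v0=F3 v1=C4 v2=A4 v3=F4 downbeat P8
bar 4: v0=E3 v1=C4 v2=E4 v3=E4 downbeat P8
bar 5: v0=F3 v1=F4 v2=A4 v3=A4 downbeat M3
  -> R5 @ bar 0 tick 0 v(0, 2): opens on M3
  -> R5 @ bar 0 tick 0 v(0, 3): opens on M3
  -> R1 @ bar 1 tick 0 v(0, 1): F3/F4 P8 -> A3/A4 P8 similar
  -> R3 @ bar 1 tick 0 v(2, 3): A4 above G4
  -> R4 @ bar 1 tick 0 v(0, 3): A3/G4 m7 untreated
  -> R3 @ bar 1 tick 1 v(2, 3): A4 above G4
  -> R3 @ bar 1 tick 2 v(2, 3): A4 above G4
  -> R3 @ bar 1 tick 3 v(2, 3): A4 above G4
  -> R2 @ bar 2 tick 0 v(0, 2): A3/A4 P8 -> G3/D4 P5 similar
  -> R4 @ bar 2 tick 0 v(0, 1): G3/A3 M2 untreated
  -> R1 @ bar 3 tick 0 v(0, 3): G3/G4 P8 -> F3/F4 P8 similar
  -> R3 @ bar 3 tick 0 v(2, 3): A4 above F4
  -> R3 @ bar 3 tick 1 v(2, 3): A4 above F4
  -> R3 @ bar 3 tick 2 v(2, 3): A4 above F4
  -> R3 @ bar 3 tick 3 v(2, 3): A4 above F4
  -> R1 @ bar 4 tick 0 v(0, 3): F3/F4 P8 -> E3/E4 P8 similar
  -> R2 @ bar 4 tick 0 v(0, 2): F3/A4 M3 -> E3/E4 P8 similar
  -> R2 @ bar 4 tick 0 v(2, 3): A4/F4 M3 -> E4/E4 P1 similar
  -> R8 @ bar 4 tick 0 v(0, 2): penult P8 not 3rd/6th
  -> R8 @ bar 4 tick 0 v(0, 3): penult P8 not 3rd/6th
  -> R1 @ bar 5 tick 0 v(2, 3): E4/E4 P1 -> A4/A4 P1 similar
  -> R2 @ bar 5 tick 0 v(0, 1): E3/C4 m6 -> F3/F4 P8 similar
  -> R6 @ bar 5 tick 3 v(0, 2): closes on M3
  -> R6 @ bar 5 tick 3 v(0, 3): closes on M3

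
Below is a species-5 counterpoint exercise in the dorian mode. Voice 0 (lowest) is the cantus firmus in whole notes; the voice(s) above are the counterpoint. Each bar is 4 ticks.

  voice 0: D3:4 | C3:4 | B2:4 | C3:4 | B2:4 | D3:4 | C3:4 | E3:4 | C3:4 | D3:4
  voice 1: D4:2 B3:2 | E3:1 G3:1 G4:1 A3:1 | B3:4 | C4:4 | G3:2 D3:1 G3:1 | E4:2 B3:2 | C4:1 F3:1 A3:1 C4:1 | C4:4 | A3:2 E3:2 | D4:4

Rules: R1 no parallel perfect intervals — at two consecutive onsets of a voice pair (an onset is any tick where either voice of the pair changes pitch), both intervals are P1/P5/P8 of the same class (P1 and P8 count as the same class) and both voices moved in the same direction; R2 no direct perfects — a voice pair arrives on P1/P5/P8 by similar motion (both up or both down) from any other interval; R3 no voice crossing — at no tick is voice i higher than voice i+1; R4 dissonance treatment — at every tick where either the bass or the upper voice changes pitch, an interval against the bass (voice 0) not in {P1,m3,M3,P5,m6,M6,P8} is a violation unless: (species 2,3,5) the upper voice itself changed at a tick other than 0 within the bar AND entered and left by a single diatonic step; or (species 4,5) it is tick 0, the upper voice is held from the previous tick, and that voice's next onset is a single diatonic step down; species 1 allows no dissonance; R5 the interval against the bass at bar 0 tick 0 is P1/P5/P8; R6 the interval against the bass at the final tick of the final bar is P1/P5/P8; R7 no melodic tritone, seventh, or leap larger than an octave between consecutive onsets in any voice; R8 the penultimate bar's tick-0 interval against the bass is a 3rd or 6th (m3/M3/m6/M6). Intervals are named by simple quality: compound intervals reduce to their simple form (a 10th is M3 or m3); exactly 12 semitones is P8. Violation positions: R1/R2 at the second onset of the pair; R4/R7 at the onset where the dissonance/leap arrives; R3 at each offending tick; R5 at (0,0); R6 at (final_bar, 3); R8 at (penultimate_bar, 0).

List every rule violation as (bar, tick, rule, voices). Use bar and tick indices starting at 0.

bar 0: v0=D3 v1=D4 downbeat P8
bar 1: v0=C3 v1=E3 downbeat M3
bar 2: v0=B2 v1=B3 downbeat P8
bar 3: v0=C3 v1=C4 downbeat P8
bar 4: v0=B2 v1=G3 downbeat m6
bar 5: v0=D3 v1=E4 downbeat M2
bar 6: v0=C3 v1=C4 downbeat P8
bar 7: v0=E3 v1=C4 downbeat m6
bar 8: v0=C3 v1=A3 downbeat M6
bar 9: v0=D3 v1=D4 downbeat P8
  -> R7 @ bar 1 tick 3 v(1,): G4->A3 leap 10st
  -> R1 @ bar 3 tick 0 v(0, 1): B2/B3 P8 -> C3/C4 P8 similar
  -> R4 @ bar 5 tick 0 v(0, 1): D3/E4 M2 untreated
  -> R4 @ bar 6 tick 1 v(0, 1): C3/F3 P4 untreated
  -> R2 @ bar 9 tick 0 v(0, 1): C3/E3 M3 -> D3/D4 P8 similar
  -> R7 @ bar 9 tick 0 v(1,): E3->D4 leap 10st

(1, 3, R7, (1,))
(3, 0, R1, (0, 1))
(5, 0, R4, (0, 1))
(6, 1, R4, (0, 1))
(9, 0, R2, (0, 1))
(9, 0, R7, (1,))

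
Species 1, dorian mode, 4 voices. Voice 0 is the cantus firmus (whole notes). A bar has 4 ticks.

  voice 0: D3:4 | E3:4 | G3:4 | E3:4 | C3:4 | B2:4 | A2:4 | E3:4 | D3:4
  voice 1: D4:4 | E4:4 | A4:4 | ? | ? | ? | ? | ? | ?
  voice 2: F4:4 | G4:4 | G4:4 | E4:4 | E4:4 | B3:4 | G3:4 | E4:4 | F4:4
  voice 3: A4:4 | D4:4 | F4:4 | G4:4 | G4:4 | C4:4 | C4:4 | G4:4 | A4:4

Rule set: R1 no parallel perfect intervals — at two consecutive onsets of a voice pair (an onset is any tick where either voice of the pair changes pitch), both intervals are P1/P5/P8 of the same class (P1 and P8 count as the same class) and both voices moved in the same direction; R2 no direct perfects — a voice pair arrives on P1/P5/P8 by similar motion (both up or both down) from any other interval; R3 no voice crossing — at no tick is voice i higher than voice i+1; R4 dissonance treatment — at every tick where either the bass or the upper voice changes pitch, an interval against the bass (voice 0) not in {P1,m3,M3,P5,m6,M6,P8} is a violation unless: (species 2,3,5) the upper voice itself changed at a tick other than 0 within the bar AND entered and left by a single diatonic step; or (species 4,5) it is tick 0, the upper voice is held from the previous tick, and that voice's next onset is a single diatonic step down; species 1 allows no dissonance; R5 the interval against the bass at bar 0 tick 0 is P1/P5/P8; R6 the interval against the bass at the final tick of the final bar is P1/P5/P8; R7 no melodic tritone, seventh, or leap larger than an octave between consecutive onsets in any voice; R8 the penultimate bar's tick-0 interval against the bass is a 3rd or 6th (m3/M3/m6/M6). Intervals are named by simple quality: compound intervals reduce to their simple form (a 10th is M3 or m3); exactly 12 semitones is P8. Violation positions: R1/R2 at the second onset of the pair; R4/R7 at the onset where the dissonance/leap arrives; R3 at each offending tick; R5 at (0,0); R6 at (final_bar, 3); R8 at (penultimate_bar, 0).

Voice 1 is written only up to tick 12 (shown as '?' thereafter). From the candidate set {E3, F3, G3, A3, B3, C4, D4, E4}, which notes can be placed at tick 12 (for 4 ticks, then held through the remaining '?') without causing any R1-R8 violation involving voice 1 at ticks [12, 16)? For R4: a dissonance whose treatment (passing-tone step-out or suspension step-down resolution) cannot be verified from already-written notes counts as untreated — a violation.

E3: violates R2,R7
F3: violates R4,R7
G3: violates R7
A3: violates R2,R4
B3: violates R2,R7
C4: legal
D4: violates R4
E4: violates R2

{C4}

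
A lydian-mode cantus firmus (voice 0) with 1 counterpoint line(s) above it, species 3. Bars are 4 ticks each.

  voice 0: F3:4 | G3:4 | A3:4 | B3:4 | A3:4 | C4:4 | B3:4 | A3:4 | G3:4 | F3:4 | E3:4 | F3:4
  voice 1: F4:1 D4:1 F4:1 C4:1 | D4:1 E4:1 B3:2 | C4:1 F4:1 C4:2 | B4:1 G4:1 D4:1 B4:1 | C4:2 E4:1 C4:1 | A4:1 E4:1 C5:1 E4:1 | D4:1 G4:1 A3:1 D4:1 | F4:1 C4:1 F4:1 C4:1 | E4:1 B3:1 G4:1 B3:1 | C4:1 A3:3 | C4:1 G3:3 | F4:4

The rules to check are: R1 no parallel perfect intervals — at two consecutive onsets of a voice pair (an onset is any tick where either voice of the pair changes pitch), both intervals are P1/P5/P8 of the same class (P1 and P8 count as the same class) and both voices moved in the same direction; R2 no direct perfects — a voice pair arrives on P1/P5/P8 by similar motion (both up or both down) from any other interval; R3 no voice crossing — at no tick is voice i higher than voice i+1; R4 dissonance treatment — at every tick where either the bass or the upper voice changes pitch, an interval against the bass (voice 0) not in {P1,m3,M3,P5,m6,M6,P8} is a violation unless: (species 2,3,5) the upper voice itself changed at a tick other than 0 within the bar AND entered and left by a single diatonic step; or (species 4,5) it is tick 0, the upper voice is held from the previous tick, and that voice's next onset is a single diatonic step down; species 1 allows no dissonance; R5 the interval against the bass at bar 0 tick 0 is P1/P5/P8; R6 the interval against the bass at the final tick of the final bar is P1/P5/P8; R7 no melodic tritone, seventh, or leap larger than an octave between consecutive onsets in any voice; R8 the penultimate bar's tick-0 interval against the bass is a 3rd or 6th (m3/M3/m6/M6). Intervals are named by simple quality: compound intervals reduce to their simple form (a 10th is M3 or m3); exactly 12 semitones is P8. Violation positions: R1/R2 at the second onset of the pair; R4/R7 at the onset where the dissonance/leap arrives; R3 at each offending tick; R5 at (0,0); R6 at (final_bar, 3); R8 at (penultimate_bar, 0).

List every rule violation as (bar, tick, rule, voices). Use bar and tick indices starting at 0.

bar 0: v0=F3 v1=F4 downbeat P8
bar 1: v0=G3 v1=D4 downbeat P5
bar 2: v0=A3 v1=C4 downbeat m3
bar 3: v0=B3 v1=B4 downbeat P8
bar 4: v0=A3 v1=C4 downbeat m3
bar 5: v0=C4 v1=A4 downbeat M6
bar 6: v0=B3 v1=D4 downbeat m3
bar 7: v0=A3 v1=F4 downbeat m6
bar 8: v0=G3 v1=E4 downbeat M6
bar 9: v0=F3 v1=C4 downbeat P5
bar 10: v0=E3 v1=C4 downbeat m6
bar 11: v0=F3 v1=F4 downbeat P8
  -> R1 @ bar 1 tick 0 v(0, 1): F3/C4 P5 -> G3/D4 P5 similar
  -> R2 @ bar 3 tick 0 v(0, 1): A3/C4 m3 -> B3/B4 P8 similar
  -> R7 @ bar 3 tick 0 v(1,): C4->B4 leap 11st
  -> R7 @ bar 4 tick 0 v(1,): B4->C4 leap 11st
  -> R3 @ bar 6 tick 2 v(0, 1): B3 above A3
  -> R4 @ bar 6 tick 2 v(0, 1): B3/A3 M2 untreated
  -> R7 @ bar 6 tick 2 v(1,): G4->A3 leap 10st
  -> R2 @ bar 11 tick 0 v(0, 1): E3/G3 m3 -> F3/F4 P8 similar
  -> R7 @ bar 11 tick 0 v(1,): G3->F4 leap 10st

(1, 0, R1, (0, 1))
(3, 0, R2, (0, 1))
(3, 0, R7, (1,))
(4, 0, R7, (1,))
(6, 2, R3, (0, 1))
(6, 2, R4, (0, 1))
(6, 2, R7, (1,))
(11, 0, R2, (0, 1))
(11, 0, R7, (1,))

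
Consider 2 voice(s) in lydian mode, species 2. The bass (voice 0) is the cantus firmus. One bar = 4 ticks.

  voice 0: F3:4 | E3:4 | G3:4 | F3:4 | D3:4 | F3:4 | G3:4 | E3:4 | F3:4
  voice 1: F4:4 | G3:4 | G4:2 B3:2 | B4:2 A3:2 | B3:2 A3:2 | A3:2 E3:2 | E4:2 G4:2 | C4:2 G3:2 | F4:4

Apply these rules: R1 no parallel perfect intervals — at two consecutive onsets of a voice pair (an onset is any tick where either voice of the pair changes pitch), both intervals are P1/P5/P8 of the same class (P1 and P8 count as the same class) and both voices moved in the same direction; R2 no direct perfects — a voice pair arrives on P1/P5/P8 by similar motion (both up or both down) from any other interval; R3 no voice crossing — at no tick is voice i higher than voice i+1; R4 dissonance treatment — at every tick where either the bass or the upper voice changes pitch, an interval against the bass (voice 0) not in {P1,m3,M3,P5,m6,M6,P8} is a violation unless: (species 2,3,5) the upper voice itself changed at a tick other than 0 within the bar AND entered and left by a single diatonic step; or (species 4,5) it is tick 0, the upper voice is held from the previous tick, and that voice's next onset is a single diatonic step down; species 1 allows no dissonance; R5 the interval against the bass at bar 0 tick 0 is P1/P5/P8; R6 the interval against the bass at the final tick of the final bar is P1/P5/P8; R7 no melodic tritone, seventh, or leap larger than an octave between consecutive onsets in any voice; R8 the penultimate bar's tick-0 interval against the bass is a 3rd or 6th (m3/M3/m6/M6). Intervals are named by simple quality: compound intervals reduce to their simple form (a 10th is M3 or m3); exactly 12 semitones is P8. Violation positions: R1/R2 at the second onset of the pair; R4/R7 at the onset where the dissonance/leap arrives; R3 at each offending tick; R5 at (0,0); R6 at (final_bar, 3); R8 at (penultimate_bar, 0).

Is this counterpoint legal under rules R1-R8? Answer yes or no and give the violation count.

bar 0: v0=F3 v1=F4 (P8)
bar 1: v0=E3 v1=G3 (m3)
bar 2: v0=G3 v1=G4 (P8)
bar 3: v0=F3 v1=B4 (TT)
bar 4: v0=D3 v1=B3 (M6)
bar 5: v0=F3 v1=A3 (M3)
bar 6: v0=G3 v1=E4 (M6)
bar 7: v0=E3 v1=C4 (m6)
bar 8: v0=F3 v1=F4 (P8)
  R7 @ bar1.0: F4->G3 leap 10st
  R2 @ bar2.0: E3/G3 m3 -> G3/G4 P8 similar
  R4 @ bar3.0: F3/B4 TT untreated
  R7 @ bar3.2: B4->A3 leap 14st
  R3 @ bar5.2: F3 above E3
  R4 @ bar5.2: F3/E3 m2 untreated
  R3 @ bar5.3: F3 above E3
  R2 @ bar8.0: E3/G3 m3 -> F3/F4 P8 similar
  R7 @ bar8.0: G3->F4 leap 10st

No (9 violations)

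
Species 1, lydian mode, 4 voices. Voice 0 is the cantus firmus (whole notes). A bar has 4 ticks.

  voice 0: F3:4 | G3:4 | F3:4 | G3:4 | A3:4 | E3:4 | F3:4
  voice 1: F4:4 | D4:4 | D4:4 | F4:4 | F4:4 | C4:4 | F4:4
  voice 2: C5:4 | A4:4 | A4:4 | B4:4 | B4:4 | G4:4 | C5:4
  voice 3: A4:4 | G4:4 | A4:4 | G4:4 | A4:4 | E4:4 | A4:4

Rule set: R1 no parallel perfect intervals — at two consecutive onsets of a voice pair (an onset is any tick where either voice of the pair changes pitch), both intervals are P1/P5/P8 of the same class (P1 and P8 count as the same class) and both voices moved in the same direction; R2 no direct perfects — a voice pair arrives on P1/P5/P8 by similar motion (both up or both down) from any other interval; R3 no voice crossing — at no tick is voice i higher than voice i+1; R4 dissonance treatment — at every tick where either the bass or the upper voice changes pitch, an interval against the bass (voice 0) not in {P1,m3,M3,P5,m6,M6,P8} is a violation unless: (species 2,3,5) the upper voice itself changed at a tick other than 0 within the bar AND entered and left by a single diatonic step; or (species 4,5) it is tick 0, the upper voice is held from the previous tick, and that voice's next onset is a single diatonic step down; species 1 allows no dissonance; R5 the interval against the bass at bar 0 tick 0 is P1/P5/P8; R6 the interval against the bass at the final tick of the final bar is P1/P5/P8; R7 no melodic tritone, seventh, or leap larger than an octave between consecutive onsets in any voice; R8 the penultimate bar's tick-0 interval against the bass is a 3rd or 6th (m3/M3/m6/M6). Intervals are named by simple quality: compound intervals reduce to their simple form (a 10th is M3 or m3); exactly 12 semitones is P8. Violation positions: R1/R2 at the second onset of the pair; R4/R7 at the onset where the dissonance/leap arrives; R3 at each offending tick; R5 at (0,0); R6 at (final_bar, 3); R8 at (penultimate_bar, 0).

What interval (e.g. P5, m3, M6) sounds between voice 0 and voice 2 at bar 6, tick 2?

voice 0=F3 voice 2=C5 -> P5

P5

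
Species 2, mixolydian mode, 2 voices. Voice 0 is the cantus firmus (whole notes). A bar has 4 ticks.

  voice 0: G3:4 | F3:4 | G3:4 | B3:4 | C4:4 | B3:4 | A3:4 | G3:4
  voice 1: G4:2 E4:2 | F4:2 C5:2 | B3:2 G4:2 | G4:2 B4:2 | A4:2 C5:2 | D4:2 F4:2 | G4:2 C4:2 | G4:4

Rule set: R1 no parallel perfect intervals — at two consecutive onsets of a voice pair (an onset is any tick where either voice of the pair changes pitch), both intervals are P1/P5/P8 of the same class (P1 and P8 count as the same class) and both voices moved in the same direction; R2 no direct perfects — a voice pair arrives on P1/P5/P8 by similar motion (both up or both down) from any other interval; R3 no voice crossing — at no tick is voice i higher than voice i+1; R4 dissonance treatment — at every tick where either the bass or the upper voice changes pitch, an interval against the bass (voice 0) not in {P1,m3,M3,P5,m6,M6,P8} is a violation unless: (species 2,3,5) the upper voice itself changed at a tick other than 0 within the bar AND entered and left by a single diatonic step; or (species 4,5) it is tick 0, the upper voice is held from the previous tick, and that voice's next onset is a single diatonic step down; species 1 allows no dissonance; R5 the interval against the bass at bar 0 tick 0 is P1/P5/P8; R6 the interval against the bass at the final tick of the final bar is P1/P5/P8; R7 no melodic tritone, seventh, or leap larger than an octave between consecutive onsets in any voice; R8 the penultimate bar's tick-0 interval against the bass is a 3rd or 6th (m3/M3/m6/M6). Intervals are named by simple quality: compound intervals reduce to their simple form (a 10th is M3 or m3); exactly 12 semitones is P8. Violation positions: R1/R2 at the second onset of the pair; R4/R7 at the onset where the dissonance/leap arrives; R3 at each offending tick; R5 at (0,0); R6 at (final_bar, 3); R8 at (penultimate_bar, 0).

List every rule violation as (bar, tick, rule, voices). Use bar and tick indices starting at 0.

(2, 0, R7, (1,))
(5, 0, R7, (1,))
(5, 2, R4, (0, 1))
(6, 0, R4, (0, 1))
(6, 0, R8, (0, 1))

bar 0: v0=G3 v1=G4 downbeat P8
bar 1: v0=F3 v1=F4 downbeat P8
bar 2: v0=G3 v1=B3 downbeat M3
bar 3: v0=B3 v1=G4 downbeat m6
bar 4: v0=C4 v1=A4 downbeat M6
bar 5: v0=B3 v1=D4 downbeat m3
bar 6: v0=A3 v1=G4 downbeat m7
bar 7: v0=G3 v1=G4 downbeat P8
  -> R7 @ bar 2 tick 0 v(1,): C5->B3 leap 13st
  -> R7 @ bar 5 tick 0 v(1,): C5->D4 leap 10st
  -> R4 @ bar 5 tick 2 v(0, 1): B3/F4 TT untreated
  -> R4 @ bar 6 tick 0 v(0, 1): A3/G4 m7 untreated
  -> R8 @ bar 6 tick 0 v(0, 1): penult m7 not 3rd/6th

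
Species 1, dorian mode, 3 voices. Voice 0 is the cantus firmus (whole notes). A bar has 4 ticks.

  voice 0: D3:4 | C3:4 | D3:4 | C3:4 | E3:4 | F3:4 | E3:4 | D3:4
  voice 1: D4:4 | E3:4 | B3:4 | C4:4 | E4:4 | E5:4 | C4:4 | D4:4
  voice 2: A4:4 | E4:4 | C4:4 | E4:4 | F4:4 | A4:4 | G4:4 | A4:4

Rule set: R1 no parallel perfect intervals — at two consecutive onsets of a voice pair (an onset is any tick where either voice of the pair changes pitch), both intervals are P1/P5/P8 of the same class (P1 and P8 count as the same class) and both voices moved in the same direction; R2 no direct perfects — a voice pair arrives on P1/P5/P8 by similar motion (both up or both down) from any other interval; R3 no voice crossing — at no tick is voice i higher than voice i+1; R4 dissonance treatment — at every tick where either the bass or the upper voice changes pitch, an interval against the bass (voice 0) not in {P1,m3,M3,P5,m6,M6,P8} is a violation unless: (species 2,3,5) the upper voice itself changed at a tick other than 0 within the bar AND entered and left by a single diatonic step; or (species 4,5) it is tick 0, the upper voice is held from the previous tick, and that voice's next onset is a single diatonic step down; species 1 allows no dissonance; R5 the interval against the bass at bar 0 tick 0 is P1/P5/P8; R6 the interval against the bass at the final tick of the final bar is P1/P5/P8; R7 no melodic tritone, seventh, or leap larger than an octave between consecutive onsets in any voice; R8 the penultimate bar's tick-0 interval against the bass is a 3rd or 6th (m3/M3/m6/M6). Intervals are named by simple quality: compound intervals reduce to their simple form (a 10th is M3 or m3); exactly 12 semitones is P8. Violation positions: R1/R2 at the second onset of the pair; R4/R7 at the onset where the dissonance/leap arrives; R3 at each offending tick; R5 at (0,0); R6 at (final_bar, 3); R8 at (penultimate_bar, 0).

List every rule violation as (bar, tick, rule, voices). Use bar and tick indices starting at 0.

(1, 0, R2, (1, 2))
(1, 0, R7, (1,))
(2, 0, R4, (0, 2))
(4, 0, R1, (0, 1))
(4, 0, R4, (0, 2))
(5, 0, R2, (1, 2))
(5, 0, R3, (1, 2))
(5, 0, R4, (0, 1))
(5, 1, R3, (1, 2))
(5, 2, R3, (1, 2))
(5, 3, R3, (1, 2))
(6, 0, R1, (1, 2))
(6, 0, R7, (1,))
(7, 0, R1, (1, 2))

bar 0: v0=D3 v1=D4 v2=A4 downbeat P5
bar 1: v0=C3 v1=E3 v2=E4 downbeat M3
bar 2: v0=D3 v1=B3 v2=C4 downbeat m7
bar 3: v0=C3 v1=C4 v2=E4 downbeat M3
bar 4: v0=E3 v1=E4 v2=F4 downbeat m2
bar 5: v0=F3 v1=E5 v2=A4 downbeat M3
bar 6: v0=E3 v1=C4 v2=G4 downbeat m3
bar 7: v0=D3 v1=D4 v2=A4 downbeat P5
  -> R2 @ bar 1 tick 0 v(1, 2): D4/A4 P5 -> E3/E4 P8 similar
  -> R7 @ bar 1 tick 0 v(1,): D4->E3 leap 10st
  -> R4 @ bar 2 tick 0 v(0, 2): D3/C4 m7 untreated
  -> R1 @ bar 4 tick 0 v(0, 1): C3/C4 P8 -> E3/E4 P8 similar
  -> R4 @ bar 4 tick 0 v(0, 2): E3/F4 m2 untreated
  -> R2 @ bar 5 tick 0 v(1, 2): E4/F4 m2 -> E5/A4 P5 similar
  -> R3 @ bar 5 tick 0 v(1, 2): E5 above A4
  -> R4 @ bar 5 tick 0 v(0, 1): F3/E5 M7 untreated
  -> R3 @ bar 5 tick 1 v(1, 2): E5 above A4
  -> R3 @ bar 5 tick 2 v(1, 2): E5 above A4
  -> R3 @ bar 5 tick 3 v(1, 2): E5 above A4
  -> R1 @ bar 6 tick 0 v(1, 2): E5/A4 P5 -> C4/G4 P5 similar
  -> R7 @ bar 6 tick 0 v(1,): E5->C4 leap 16st
  -> R1 @ bar 7 tick 0 v(1, 2): C4/G4 P5 -> D4/A4 P5 similar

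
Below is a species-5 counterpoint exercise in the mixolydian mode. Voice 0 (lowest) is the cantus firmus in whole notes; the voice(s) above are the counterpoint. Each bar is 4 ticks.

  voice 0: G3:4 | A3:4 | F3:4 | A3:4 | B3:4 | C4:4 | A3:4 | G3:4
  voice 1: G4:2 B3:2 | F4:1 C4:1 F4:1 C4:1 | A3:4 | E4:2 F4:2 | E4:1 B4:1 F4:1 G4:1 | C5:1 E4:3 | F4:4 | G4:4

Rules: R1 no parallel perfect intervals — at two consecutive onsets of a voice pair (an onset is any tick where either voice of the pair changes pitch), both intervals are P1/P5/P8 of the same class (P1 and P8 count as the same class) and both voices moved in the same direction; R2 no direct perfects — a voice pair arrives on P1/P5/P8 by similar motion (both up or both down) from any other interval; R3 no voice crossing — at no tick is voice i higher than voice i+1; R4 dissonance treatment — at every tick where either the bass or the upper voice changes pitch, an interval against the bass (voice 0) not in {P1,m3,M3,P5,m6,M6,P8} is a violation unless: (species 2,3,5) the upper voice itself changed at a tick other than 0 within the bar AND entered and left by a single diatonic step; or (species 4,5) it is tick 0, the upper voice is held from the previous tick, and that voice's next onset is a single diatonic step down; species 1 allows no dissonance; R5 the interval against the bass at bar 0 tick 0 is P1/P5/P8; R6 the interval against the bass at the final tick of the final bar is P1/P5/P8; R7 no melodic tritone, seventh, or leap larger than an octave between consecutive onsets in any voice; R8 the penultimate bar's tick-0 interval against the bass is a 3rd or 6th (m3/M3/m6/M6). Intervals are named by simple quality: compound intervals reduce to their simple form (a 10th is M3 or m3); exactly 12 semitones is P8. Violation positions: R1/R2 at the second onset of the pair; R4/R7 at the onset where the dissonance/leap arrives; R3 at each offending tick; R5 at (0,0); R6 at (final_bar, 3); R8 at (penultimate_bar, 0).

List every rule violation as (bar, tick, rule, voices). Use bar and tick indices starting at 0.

bar 0: v0=G3 v1=G4 downbeat P8
bar 1: v0=A3 v1=F4 downbeat m6
bar 2: v0=F3 v1=A3 downbeat M3
bar 3: v0=A3 v1=E4 downbeat P5
bar 4: v0=B3 v1=E4 downbeat P4
bar 5: v0=C4 v1=C5 downbeat P8
bar 6: v0=A3 v1=F4 downbeat m6
bar 7: v0=G3 v1=G4 downbeat P8
  -> R7 @ bar 1 tick 0 v(1,): B3->F4 leap 6st
  -> R2 @ bar 3 tick 0 v(0, 1): F3/A3 M3 -> A3/E4 P5 similar
  -> R4 @ bar 4 tick 0 v(0, 1): B3/E4 P4 untreated
  -> R4 @ bar 4 tick 2 v(0, 1): B3/F4 TT untreated
  -> R7 @ bar 4 tick 2 v(1,): B4->F4 leap 6st
  -> R2 @ bar 5 tick 0 v(0, 1): B3/G4 m6 -> C4/C5 P8 similar

(1, 0, R7, (1,))
(3, 0, R2, (0, 1))
(4, 0, R4, (0, 1))
(4, 2, R4, (0, 1))
(4, 2, R7, (1,))
(5, 0, R2, (0, 1))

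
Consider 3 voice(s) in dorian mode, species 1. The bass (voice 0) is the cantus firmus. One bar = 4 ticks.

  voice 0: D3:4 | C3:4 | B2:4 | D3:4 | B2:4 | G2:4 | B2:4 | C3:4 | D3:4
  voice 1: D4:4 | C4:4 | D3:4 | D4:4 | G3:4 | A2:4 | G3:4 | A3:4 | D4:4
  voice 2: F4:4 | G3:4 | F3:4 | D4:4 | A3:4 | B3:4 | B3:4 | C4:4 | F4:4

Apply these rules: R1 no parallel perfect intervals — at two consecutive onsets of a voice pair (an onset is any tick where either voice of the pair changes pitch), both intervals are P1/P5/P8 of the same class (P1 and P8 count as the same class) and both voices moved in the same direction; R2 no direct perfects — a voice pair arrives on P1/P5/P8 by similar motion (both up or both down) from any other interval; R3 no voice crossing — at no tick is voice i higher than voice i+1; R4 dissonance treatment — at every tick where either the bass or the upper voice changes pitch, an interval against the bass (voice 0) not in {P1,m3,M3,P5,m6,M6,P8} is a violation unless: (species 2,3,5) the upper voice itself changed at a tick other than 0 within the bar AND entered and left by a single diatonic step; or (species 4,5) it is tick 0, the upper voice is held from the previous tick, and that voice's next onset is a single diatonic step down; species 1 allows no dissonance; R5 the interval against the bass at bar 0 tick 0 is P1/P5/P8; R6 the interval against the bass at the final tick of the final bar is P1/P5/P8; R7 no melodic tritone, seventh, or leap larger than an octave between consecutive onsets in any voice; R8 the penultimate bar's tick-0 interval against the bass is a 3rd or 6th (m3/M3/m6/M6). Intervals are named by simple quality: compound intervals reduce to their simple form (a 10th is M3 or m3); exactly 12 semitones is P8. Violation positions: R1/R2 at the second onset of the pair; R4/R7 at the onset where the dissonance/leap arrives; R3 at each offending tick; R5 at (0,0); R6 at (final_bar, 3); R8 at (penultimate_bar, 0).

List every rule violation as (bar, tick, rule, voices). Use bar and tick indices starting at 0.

(0, 0, R5, (0, 2))
(1, 0, R1, (0, 1))
(1, 0, R2, (0, 2))
(1, 0, R3, (1, 2))
(1, 0, R7, (2,))
(1, 1, R3, (1, 2))
(1, 2, R3, (1, 2))
(1, 3, R3, (1, 2))
(2, 0, R4, (0, 2))
(2, 0, R7, (1,))
(3, 0, R2, (0, 1))
(3, 0, R2, (0, 2))
(3, 0, R2, (1, 2))
(4, 0, R4, (0, 2))
(5, 0, R4, (0, 1))
(5, 0, R7, (1,))
(6, 0, R7, (1,))
(7, 0, R1, (0, 2))
(7, 0, R8, (0, 2))
(8, 0, R2, (0, 1))
(8, 3, R6, (0, 2))

bar 0: v0=D3 v1=D4 v2=F4 downbeat m3
bar 1: v0=C3 v1=C4 v2=G3 downbeat P5
bar 2: v0=B2 v1=D3 v2=F3 downbeat TT
bar 3: v0=D3 v1=D4 v2=D4 downbeat P8
bar 4: v0=B2 v1=G3 v2=A3 downbeat m7
bar 5: v0=G2 v1=A2 v2=B3 downbeat M3
bar 6: v0=B2 v1=G3 v2=B3 downbeat P8
bar 7: v0=C3 v1=A3 v2=C4 downbeat P8
bar 8: v0=D3 v1=D4 v2=F4 downbeat m3
  -> R5 @ bar 0 tick 0 v(0, 2): opens on m3
  -> R1 @ bar 1 tick 0 v(0, 1): D3/D4 P8 -> C3/C4 P8 similar
  -> R2 @ bar 1 tick 0 v(0, 2): D3/F4 m3 -> C3/G3 P5 similar
  -> R3 @ bar 1 tick 0 v(1, 2): C4 above G3
  -> R7 @ bar 1 tick 0 v(2,): F4->G3 leap 10st
  -> R3 @ bar 1 tick 1 v(1, 2): C4 above G3
  -> R3 @ bar 1 tick 2 v(1, 2): C4 above G3
  -> R3 @ bar 1 tick 3 v(1, 2): C4 above G3
  -> R4 @ bar 2 tick 0 v(0, 2): B2/F3 TT untreated
  -> R7 @ bar 2 tick 0 v(1,): C4->D3 leap 10st
  -> R2 @ bar 3 tick 0 v(0, 1): B2/D3 m3 -> D3/D4 P8 similar
  -> R2 @ bar 3 tick 0 v(0, 2): B2/F3 TT -> D3/D4 P8 similar
  -> R2 @ bar 3 tick 0 v(1, 2): D3/F3 m3 -> D4/D4 P1 similar
  -> R4 @ bar 4 tick 0 v(0, 2): B2/A3 m7 untreated
  -> R4 @ bar 5 tick 0 v(0, 1): G2/A2 M2 untreated
  -> R7 @ bar 5 tick 0 v(1,): G3->A2 leap 10st
  -> R7 @ bar 6 tick 0 v(1,): A2->G3 leap 10st
  -> R1 @ bar 7 tick 0 v(0, 2): B2/B3 P8 -> C3/C4 P8 similar
  -> R8 @ bar 7 tick 0 v(0, 2): penult P8 not 3rd/6th
  -> R2 @ bar 8 tick 0 v(0, 1): C3/A3 M6 -> D3/D4 P8 similar
  -> R6 @ bar 8 tick 3 v(0, 2): closes on m3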